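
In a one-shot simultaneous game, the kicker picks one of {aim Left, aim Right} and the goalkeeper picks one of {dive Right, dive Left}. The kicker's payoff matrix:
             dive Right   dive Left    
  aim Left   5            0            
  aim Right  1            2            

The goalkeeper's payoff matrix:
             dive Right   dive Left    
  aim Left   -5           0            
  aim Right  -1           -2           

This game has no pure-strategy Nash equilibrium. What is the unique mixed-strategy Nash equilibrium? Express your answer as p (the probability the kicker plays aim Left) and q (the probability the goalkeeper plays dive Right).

p = 1/6, q = 1/3

For the goalkeeper to be willing to mix, the goalkeeper must be indifferent between dive Right and dive Left, which pins down the kicker's mix.
  the goalkeeper's payoff to dive Right: p·(-5) + (1−p)·(-1) = -4p - 1
  the goalkeeper's payoff to dive Left: p·0 + (1−p)·(-2) = 2p - 2
  -4p - 1 = 2p - 2  ⇒  -6p = -1  ⇒  p = 1/6.
Set the kicker's expected payoff from aim Left equal to that from aim Right:
  the kicker's payoff from aim Left: q·5 + (1−q)·0 = 5q
  the kicker's payoff from aim Right: q·1 + (1−q)·2 = -q + 2
  5q = -q + 2  ⇒  6q = 2  ⇒  q = 1/3.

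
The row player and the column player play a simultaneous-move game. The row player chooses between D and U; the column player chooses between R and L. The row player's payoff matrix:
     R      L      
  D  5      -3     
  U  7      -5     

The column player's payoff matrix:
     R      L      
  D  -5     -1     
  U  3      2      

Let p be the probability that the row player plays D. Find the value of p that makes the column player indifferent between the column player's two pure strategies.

The row player's mix must leave the column player indifferent between R and L.
  the column player's payoff from R: p·(-5) + (1−p)·3 = -8p + 3
  the column player's payoff from L: p·(-1) + (1−p)·2 = -3p + 2
  -8p + 3 = -3p + 2  ⇒  -5p = -1  ⇒  p = 1/5.

p = 1/5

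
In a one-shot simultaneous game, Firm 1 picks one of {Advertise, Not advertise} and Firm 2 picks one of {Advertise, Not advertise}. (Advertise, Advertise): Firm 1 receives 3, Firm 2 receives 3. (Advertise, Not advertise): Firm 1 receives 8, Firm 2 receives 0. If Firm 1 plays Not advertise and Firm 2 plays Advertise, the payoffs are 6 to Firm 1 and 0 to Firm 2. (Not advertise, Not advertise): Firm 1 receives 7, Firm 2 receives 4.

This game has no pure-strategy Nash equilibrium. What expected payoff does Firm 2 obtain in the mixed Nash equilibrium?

In a mixed equilibrium Firm 2 is indifferent between Advertise and Not advertise; this condition fixes p.
  Firm 2's payoff from Advertise: p·3 + (1−p)·0 = 3p
  Firm 2's payoff from Not advertise: p·0 + (1−p)·4 = -4p + 4
  3p = -4p + 4  ⇒  7p = 4  ⇒  p = 4/7.
At equilibrium Firm 2 is indifferent across columns, so Firm 2's payoff equals the payoff from Advertise: (4/7)·3 + (3/7)·0 = 12/7.

12/7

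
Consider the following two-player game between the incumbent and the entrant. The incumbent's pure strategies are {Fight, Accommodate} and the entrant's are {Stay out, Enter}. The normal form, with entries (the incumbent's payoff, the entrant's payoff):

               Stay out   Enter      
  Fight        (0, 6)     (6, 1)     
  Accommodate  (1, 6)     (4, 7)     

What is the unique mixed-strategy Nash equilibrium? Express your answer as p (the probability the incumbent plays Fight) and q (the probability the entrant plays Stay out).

p = 1/6, q = 2/3

In a mixed equilibrium the entrant is indifferent between Stay out and Enter; this condition fixes p.
  the entrant's expected payoff from Stay out: p·6 + (1−p)·6 = 6
  the entrant's expected payoff from Enter: p·1 + (1−p)·7 = -6p + 7
  6 = -6p + 7  ⇒  6p = 1  ⇒  p = 1/6.
For the incumbent to be willing to mix, the incumbent must be indifferent between Fight and Accommodate, which pins down the entrant's mix.
  the incumbent's payoff to Fight: q·0 + (1−q)·6 = -6q + 6
  the incumbent's payoff to Accommodate: q·1 + (1−q)·4 = -3q + 4
  -6q + 6 = -3q + 4  ⇒  -3q = -2  ⇒  q = 2/3.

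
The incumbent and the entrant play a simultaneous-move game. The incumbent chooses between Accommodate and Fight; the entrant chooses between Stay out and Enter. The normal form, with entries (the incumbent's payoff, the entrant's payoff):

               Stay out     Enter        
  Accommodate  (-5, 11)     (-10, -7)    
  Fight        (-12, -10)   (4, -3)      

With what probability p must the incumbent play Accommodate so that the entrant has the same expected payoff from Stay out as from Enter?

p = 7/25

Set the entrant's expected payoff from Stay out equal to that from Enter:
  the entrant's expected payoff from Stay out: p·11 + (1−p)·(-10) = 21p - 10
  the entrant's expected payoff from Enter: p·(-7) + (1−p)·(-3) = -4p - 3
  21p - 10 = -4p - 3  ⇒  25p = 7  ⇒  p = 7/25.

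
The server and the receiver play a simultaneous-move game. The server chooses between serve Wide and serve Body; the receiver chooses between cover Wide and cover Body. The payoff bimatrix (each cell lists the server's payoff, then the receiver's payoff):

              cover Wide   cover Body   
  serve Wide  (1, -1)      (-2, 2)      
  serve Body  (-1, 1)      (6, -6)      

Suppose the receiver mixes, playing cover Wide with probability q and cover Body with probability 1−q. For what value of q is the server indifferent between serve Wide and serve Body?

q = 4/5

In a mixed equilibrium the server is indifferent between serve Wide and serve Body; this condition fixes q.
  the server's payoff to serve Wide: q·1 + (1−q)·(-2) = 3q - 2
  the server's payoff to serve Body: q·(-1) + (1−q)·6 = -7q + 6
  3q - 2 = -7q + 6  ⇒  10q = 8  ⇒  q = 4/5.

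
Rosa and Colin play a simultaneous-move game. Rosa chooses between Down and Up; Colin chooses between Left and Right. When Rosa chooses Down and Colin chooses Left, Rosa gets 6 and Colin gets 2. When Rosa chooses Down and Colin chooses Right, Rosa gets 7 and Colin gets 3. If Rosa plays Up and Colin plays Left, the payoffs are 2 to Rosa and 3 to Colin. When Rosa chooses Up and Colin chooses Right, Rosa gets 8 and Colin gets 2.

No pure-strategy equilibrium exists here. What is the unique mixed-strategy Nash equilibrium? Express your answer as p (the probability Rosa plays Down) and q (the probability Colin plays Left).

In a mixed equilibrium Colin is indifferent between Left and Right; this condition fixes p.
  Colin's payoff from Left: p·2 + (1−p)·3 = -p + 3
  Colin's payoff from Right: p·3 + (1−p)·2 = p + 2
  -p + 3 = p + 2  ⇒  -2p = -1  ⇒  p = 1/2.
For Rosa to be willing to mix, Rosa must be indifferent between Down and Up, which pins down Colin's mix.
  Rosa's payoff to Down: q·6 + (1−q)·7 = -q + 7
  Rosa's payoff to Up: q·2 + (1−q)·8 = -6q + 8
  -q + 7 = -6q + 8  ⇒  5q = 1  ⇒  q = 1/5.

p = 1/2, q = 1/5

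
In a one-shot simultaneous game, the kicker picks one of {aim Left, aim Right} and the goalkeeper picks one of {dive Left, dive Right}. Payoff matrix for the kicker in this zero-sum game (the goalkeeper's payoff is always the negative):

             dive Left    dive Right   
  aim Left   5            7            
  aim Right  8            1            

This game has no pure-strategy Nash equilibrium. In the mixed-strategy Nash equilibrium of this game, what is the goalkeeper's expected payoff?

-17/3

The kicker's mix must leave the goalkeeper indifferent between dive Left and dive Right.
  the goalkeeper's expected payoff from dive Left: p·(-5) + (1−p)·(-8) = 3p - 8
  the goalkeeper's expected payoff from dive Right: p·(-7) + (1−p)·(-1) = -6p - 1
  3p - 8 = -6p - 1  ⇒  9p = 7  ⇒  p = 7/9.
At equilibrium the goalkeeper is indifferent across columns, so the goalkeeper's payoff equals the payoff from dive Left: (7/9)·(-5) + (2/9)·(-8) = -17/3.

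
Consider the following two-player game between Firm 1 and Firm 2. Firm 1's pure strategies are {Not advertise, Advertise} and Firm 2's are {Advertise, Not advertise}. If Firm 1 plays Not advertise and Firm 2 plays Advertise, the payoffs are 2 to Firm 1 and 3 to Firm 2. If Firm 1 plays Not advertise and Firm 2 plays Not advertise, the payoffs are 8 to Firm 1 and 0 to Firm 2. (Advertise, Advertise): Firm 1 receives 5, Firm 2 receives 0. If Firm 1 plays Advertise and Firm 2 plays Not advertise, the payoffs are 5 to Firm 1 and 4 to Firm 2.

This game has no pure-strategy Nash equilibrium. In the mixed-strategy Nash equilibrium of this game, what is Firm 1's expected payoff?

5

Set Firm 1's expected payoff from Not advertise equal to that from Advertise:
  Firm 1's payoff from Not advertise: q·2 + (1−q)·8 = -6q + 8
  Firm 1's payoff from Advertise: q·5 + (1−q)·5 = 5
  -6q + 8 = 5  ⇒  -6q = -3  ⇒  q = 1/2.
At equilibrium Firm 1 is indifferent across rows, so Firm 1's payoff equals the payoff from Not advertise: (1/2)·2 + (1/2)·8 = 5.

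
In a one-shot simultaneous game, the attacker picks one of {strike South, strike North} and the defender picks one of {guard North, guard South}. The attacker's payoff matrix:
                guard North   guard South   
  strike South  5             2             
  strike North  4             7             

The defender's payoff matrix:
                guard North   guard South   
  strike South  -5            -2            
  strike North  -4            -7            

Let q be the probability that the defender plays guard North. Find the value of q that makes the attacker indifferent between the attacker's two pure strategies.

q = 5/6

The attacker's indifference between strike South and strike North determines the defender's mixing probability q:
  the attacker's payoff to strike South: q·5 + (1−q)·2 = 3q + 2
  the attacker's payoff to strike North: q·4 + (1−q)·7 = -3q + 7
  3q + 2 = -3q + 7  ⇒  6q = 5  ⇒  q = 5/6.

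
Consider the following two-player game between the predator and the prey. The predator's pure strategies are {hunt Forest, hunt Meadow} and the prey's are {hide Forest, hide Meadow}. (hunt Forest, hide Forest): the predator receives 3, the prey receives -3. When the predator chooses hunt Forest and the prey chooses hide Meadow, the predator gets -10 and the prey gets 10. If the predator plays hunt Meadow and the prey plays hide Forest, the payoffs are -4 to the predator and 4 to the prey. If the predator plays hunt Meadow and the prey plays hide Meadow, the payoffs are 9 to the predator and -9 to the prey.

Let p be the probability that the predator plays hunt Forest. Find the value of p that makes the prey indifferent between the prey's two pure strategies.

p = 1/2

The predator's mix must leave the prey indifferent between hide Forest and hide Meadow.
  the prey's payoff to hide Forest: p·(-3) + (1−p)·4 = -7p + 4
  the prey's payoff to hide Meadow: p·10 + (1−p)·(-9) = 19p - 9
  -7p + 4 = 19p - 9  ⇒  -26p = -13  ⇒  p = 1/2.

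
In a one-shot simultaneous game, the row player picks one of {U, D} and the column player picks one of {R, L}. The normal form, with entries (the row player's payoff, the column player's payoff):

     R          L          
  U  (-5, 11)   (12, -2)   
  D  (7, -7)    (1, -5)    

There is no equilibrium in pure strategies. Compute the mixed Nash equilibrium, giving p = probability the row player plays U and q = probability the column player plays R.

p = 2/15, q = 11/23

The row player's mix must leave the column player indifferent between R and L.
  the column player's payoff from R: p·11 + (1−p)·(-7) = 18p - 7
  the column player's payoff from L: p·(-2) + (1−p)·(-5) = 3p - 5
  18p - 7 = 3p - 5  ⇒  15p = 2  ⇒  p = 2/15.
The column player's mix must leave the row player indifferent between U and D.
  the row player's payoff from U: q·(-5) + (1−q)·12 = -17q + 12
  the row player's payoff from D: q·7 + (1−q)·1 = 6q + 1
  -17q + 12 = 6q + 1  ⇒  -23q = -11  ⇒  q = 11/23.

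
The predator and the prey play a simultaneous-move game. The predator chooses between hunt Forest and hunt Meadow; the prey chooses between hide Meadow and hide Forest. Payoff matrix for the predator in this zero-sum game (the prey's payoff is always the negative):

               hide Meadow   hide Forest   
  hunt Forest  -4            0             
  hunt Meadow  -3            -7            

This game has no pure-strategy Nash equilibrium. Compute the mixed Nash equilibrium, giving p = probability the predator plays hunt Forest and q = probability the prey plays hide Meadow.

p = 1/2, q = 7/8

In a mixed equilibrium the prey is indifferent between hide Meadow and hide Forest; this condition fixes p.
  the prey's expected payoff from hide Meadow: p·4 + (1−p)·3 = p + 3
  the prey's expected payoff from hide Forest: p·0 + (1−p)·7 = -7p + 7
  p + 3 = -7p + 7  ⇒  8p = 4  ⇒  p = 1/2.
In a mixed equilibrium the predator is indifferent between hunt Forest and hunt Meadow; this condition fixes q.
  the predator's payoff to hunt Forest: q·(-4) + (1−q)·0 = -4q
  the predator's payoff to hunt Meadow: q·(-3) + (1−q)·(-7) = 4q - 7
  -4q = 4q - 7  ⇒  -8q = -7  ⇒  q = 7/8.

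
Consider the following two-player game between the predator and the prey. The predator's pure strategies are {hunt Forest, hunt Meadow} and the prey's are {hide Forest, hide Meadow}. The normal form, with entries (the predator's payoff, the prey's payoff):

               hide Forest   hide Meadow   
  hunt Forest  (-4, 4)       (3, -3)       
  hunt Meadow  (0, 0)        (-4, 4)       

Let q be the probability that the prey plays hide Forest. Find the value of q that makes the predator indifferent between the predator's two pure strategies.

For the predator to be willing to mix, the predator must be indifferent between hunt Forest and hunt Meadow, which pins down the prey's mix.
  the predator's payoff to hunt Forest: q·(-4) + (1−q)·3 = -7q + 3
  the predator's payoff to hunt Meadow: q·0 + (1−q)·(-4) = 4q - 4
  -7q + 3 = 4q - 4  ⇒  -11q = -7  ⇒  q = 7/11.

q = 7/11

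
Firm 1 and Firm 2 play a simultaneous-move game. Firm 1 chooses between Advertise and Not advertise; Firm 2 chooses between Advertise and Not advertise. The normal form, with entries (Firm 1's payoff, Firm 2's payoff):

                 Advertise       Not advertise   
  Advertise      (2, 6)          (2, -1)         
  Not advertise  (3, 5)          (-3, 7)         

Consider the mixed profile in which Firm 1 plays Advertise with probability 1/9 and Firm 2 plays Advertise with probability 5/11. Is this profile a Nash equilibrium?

No

Given Firm 1's mix p = 1/9, Firm 2's payoff from Advertise is 46/9 but from Not advertise is 55/9. Firm 2 strictly prefers Not advertise, so Firm 2 would not mix.
So the proposed profile is not a Nash equilibrium.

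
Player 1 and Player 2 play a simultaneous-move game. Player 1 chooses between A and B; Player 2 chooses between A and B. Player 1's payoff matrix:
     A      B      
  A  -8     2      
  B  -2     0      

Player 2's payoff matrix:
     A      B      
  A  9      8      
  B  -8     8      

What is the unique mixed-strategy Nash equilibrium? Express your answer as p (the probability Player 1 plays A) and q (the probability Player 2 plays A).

Player 2's indifference between A and B determines Player 1's mixing probability p:
  Player 2's payoff from A: p·9 + (1−p)·(-8) = 17p - 8
  Player 2's payoff from B: p·8 + (1−p)·8 = 8
  17p - 8 = 8  ⇒  17p = 16  ⇒  p = 16/17.
For Player 1 to be willing to mix, Player 1 must be indifferent between A and B, which pins down Player 2's mix.
  Player 1's expected payoff from A: q·(-8) + (1−q)·2 = -10q + 2
  Player 1's expected payoff from B: q·(-2) + (1−q)·0 = -2q
  -10q + 2 = -2q  ⇒  -8q = -2  ⇒  q = 1/4.

p = 16/17, q = 1/4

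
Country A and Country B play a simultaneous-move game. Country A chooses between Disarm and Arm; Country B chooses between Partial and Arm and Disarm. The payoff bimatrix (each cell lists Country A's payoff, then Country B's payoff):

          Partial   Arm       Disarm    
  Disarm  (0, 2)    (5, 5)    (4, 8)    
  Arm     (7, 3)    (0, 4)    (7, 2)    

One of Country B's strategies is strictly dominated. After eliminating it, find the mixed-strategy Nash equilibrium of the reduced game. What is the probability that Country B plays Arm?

Country B's strategy Partial is strictly dominated by Arm: 5 > 2 and 4 > 3. Eliminate Partial.
In a mixed equilibrium Country A is indifferent between Disarm and Arm; this condition fixes q.
  Country A's expected payoff from Disarm: q·5 + (1−q)·4 = q + 4
  Country A's expected payoff from Arm: q·0 + (1−q)·7 = -7q + 7
  q + 4 = -7q + 7  ⇒  8q = 3  ⇒  q = 3/8.

q = 3/8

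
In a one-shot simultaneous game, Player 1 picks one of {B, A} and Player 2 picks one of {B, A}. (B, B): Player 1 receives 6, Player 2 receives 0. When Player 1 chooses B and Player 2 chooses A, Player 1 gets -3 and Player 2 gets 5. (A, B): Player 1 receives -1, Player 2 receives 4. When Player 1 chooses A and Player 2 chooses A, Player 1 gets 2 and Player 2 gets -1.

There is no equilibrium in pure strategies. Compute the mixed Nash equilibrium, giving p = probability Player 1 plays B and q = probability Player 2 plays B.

p = 1/2, q = 5/12

Set Player 2's expected payoff from B equal to that from A:
  Player 2's payoff to B: p·0 + (1−p)·4 = -4p + 4
  Player 2's payoff to A: p·5 + (1−p)·(-1) = 6p - 1
  -4p + 4 = 6p - 1  ⇒  -10p = -5  ⇒  p = 1/2.
For Player 1 to be willing to mix, Player 1 must be indifferent between B and A, which pins down Player 2's mix.
  Player 1's payoff from B: q·6 + (1−q)·(-3) = 9q - 3
  Player 1's payoff from A: q·(-1) + (1−q)·2 = -3q + 2
  9q - 3 = -3q + 2  ⇒  12q = 5  ⇒  q = 5/12.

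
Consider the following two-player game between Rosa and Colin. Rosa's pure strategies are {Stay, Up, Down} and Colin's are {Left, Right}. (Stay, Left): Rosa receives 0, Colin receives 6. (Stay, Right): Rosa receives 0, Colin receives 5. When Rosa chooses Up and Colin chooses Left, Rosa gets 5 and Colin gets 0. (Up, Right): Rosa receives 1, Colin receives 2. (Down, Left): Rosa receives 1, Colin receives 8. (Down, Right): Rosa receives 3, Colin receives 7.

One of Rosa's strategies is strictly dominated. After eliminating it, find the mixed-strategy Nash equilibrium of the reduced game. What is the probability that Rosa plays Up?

Rosa's strategy Stay is strictly dominated by Down: 1 > 0 and 3 > 0. Eliminate Stay.
Rosa's mix must leave Colin indifferent between Left and Right.
  Colin's expected payoff from Left: p·0 + (1−p)·8 = -8p + 8
  Colin's expected payoff from Right: p·2 + (1−p)·7 = -5p + 7
  -8p + 8 = -5p + 7  ⇒  -3p = -1  ⇒  p = 1/3.

p = 1/3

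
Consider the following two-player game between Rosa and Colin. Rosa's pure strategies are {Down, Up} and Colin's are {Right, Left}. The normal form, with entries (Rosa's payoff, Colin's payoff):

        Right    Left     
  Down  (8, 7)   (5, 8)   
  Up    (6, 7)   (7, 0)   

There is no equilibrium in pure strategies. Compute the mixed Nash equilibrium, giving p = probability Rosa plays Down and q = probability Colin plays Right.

p = 7/8, q = 1/2

Rosa's mix must leave Colin indifferent between Right and Left.
  Colin's payoff to Right: p·7 + (1−p)·7 = 7
  Colin's payoff to Left: p·8 + (1−p)·0 = 8p
  7 = 8p  ⇒  -8p = -7  ⇒  p = 7/8.
Colin's mix must leave Rosa indifferent between Down and Up.
  Rosa's payoff to Down: q·8 + (1−q)·5 = 3q + 5
  Rosa's payoff to Up: q·6 + (1−q)·7 = -q + 7
  3q + 5 = -q + 7  ⇒  4q = 2  ⇒  q = 1/2.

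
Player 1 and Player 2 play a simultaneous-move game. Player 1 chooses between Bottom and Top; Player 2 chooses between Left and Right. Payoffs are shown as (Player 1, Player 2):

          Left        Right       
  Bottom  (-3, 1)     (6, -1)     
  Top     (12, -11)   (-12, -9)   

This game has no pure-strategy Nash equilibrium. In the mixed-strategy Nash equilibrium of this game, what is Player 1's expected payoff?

For Player 1 to be willing to mix, Player 1 must be indifferent between Bottom and Top, which pins down Player 2's mix.
  Player 1's expected payoff from Bottom: q·(-3) + (1−q)·6 = -9q + 6
  Player 1's expected payoff from Top: q·12 + (1−q)·(-12) = 24q - 12
  -9q + 6 = 24q - 12  ⇒  -33q = -18  ⇒  q = 6/11.
At equilibrium Player 1 is indifferent across rows, so Player 1's payoff equals the payoff from Bottom: (6/11)·(-3) + (5/11)·6 = 12/11.

12/11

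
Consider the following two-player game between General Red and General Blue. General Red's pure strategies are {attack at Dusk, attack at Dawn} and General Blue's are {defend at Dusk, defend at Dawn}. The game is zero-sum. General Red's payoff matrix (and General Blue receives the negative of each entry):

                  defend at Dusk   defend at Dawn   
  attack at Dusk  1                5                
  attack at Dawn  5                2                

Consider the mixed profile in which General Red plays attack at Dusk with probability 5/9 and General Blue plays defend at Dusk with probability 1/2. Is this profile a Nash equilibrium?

Given General Red's mix p = 5/9, General Blue's payoff from defend at Dusk is -25/9 but from defend at Dawn is -11/3. General Blue strictly prefers defend at Dusk, so General Blue would not mix.
So the proposed profile is not a Nash equilibrium.

No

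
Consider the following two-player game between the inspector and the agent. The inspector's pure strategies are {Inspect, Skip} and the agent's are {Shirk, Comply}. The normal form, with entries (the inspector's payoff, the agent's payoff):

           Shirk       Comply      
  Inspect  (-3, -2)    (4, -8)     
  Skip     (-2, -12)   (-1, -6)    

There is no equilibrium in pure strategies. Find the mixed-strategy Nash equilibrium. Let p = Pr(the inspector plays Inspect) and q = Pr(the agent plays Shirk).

The agent's indifference between Shirk and Comply determines the inspector's mixing probability p:
  the agent's expected payoff from Shirk: p·(-2) + (1−p)·(-12) = 10p - 12
  the agent's expected payoff from Comply: p·(-8) + (1−p)·(-6) = -2p - 6
  10p - 12 = -2p - 6  ⇒  12p = 6  ⇒  p = 1/2.
The inspector's indifference between Inspect and Skip determines the agent's mixing probability q:
  the inspector's expected payoff from Inspect: q·(-3) + (1−q)·4 = -7q + 4
  the inspector's expected payoff from Skip: q·(-2) + (1−q)·(-1) = -q - 1
  -7q + 4 = -q - 1  ⇒  -6q = -5  ⇒  q = 5/6.

p = 1/2, q = 5/6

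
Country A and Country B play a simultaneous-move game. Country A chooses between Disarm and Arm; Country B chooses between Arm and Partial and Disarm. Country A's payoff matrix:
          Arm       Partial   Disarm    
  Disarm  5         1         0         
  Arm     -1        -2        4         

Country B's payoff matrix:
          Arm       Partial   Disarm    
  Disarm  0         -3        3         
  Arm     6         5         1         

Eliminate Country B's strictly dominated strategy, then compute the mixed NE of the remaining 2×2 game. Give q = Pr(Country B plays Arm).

q = 2/5

Country B's strategy Partial is strictly dominated by Arm: 0 > -3 and 6 > 5. Eliminate Partial.
For Country A to be willing to mix, Country A must be indifferent between Disarm and Arm, which pins down Country B's mix.
  Country A's expected payoff from Disarm: q·5 + (1−q)·0 = 5q
  Country A's expected payoff from Arm: q·(-1) + (1−q)·4 = -5q + 4
  5q = -5q + 4  ⇒  10q = 4  ⇒  q = 2/5.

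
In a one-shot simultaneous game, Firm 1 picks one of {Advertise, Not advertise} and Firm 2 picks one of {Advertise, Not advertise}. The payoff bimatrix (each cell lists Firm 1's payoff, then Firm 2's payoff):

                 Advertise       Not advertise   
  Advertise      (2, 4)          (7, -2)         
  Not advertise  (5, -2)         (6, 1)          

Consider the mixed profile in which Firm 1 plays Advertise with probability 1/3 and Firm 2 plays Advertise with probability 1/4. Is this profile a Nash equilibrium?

Check Firm 2's indifference given Firm 1's mix p = 1/3:
  payoff from Advertise = 0; payoff from Not advertise = 0 — equal.
Check Firm 1's indifference given Firm 2's mix q = 1/4:
  payoff from Advertise = 23/4; payoff from Not advertise = 23/4 — equal.
Both players are indifferent, so neither can profitably deviate.

Yes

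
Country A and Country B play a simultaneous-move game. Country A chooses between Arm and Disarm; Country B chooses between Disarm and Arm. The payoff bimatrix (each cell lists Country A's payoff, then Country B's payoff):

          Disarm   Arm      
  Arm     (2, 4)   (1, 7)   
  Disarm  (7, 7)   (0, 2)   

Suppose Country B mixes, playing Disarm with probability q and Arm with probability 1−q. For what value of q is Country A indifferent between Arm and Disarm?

For Country A to be willing to mix, Country A must be indifferent between Arm and Disarm, which pins down Country B's mix.
  Country A's payoff to Arm: q·2 + (1−q)·1 = q + 1
  Country A's payoff to Disarm: q·7 + (1−q)·0 = 7q
  q + 1 = 7q  ⇒  -6q = -1  ⇒  q = 1/6.

q = 1/6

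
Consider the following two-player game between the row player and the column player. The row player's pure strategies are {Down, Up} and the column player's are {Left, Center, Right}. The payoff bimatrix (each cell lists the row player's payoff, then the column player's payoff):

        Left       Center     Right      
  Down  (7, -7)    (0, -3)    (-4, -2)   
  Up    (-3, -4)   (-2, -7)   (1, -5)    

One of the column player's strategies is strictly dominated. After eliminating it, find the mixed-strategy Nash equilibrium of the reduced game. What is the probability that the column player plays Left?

q = 1/3

The column player's strategy Center is strictly dominated by Right: -2 > -3 and -5 > -7. Eliminate Center.
For the row player to be willing to mix, the row player must be indifferent between Down and Up, which pins down the column player's mix.
  the row player's payoff from Down: q·7 + (1−q)·(-4) = 11q - 4
  the row player's payoff from Up: q·(-3) + (1−q)·1 = -4q + 1
  11q - 4 = -4q + 1  ⇒  15q = 5  ⇒  q = 1/3.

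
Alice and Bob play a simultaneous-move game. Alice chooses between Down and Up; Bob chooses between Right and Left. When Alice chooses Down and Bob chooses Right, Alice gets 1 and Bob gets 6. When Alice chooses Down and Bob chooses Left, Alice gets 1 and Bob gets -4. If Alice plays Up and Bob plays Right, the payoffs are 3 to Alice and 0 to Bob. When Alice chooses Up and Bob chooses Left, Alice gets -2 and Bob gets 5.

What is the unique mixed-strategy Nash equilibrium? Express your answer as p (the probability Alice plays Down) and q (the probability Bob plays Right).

For Bob to be willing to mix, Bob must be indifferent between Right and Left, which pins down Alice's mix.
  Bob's payoff to Right: p·6 + (1−p)·0 = 6p
  Bob's payoff to Left: p·(-4) + (1−p)·5 = -9p + 5
  6p = -9p + 5  ⇒  15p = 5  ⇒  p = 1/3.
Alice's indifference between Down and Up determines Bob's mixing probability q:
  Alice's payoff to Down: q·1 + (1−q)·1 = 1
  Alice's payoff to Up: q·3 + (1−q)·(-2) = 5q - 2
  1 = 5q - 2  ⇒  -5q = -3  ⇒  q = 3/5.

p = 1/3, q = 3/5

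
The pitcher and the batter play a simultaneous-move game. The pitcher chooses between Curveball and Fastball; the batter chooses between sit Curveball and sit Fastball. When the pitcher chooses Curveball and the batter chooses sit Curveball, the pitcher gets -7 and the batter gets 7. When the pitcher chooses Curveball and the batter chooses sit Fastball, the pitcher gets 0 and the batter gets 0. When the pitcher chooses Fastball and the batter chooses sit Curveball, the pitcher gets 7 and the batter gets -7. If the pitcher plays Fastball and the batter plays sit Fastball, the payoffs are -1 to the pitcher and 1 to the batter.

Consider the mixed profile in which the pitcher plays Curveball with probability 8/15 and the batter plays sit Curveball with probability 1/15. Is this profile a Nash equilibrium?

Yes

Check the batter's indifference given the pitcher's mix p = 8/15:
  payoff from sit Curveball = 7/15; payoff from sit Fastball = 7/15 — equal.
Check the pitcher's indifference given the batter's mix q = 1/15:
  payoff from Curveball = -7/15; payoff from Fastball = -7/15 — equal.
Both players are indifferent, so neither can profitably deviate.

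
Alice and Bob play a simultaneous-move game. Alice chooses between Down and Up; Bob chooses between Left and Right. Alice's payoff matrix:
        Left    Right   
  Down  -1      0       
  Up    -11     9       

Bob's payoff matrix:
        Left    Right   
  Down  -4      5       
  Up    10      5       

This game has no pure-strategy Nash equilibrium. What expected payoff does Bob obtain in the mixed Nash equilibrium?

For Bob to be willing to mix, Bob must be indifferent between Left and Right, which pins down Alice's mix.
  Bob's payoff from Left: p·(-4) + (1−p)·10 = -14p + 10
  Bob's payoff from Right: p·5 + (1−p)·5 = 5
  -14p + 10 = 5  ⇒  -14p = -5  ⇒  p = 5/14.
At equilibrium Bob is indifferent across columns, so Bob's payoff equals the payoff from Left: (5/14)·(-4) + (9/14)·10 = 5.

5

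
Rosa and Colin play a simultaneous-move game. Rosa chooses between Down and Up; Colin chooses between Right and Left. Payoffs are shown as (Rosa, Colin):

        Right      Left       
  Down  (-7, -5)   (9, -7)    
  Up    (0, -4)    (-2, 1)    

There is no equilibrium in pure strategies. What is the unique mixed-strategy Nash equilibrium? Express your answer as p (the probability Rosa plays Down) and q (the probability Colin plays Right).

In a mixed equilibrium Colin is indifferent between Right and Left; this condition fixes p.
  Colin's expected payoff from Right: p·(-5) + (1−p)·(-4) = -p - 4
  Colin's expected payoff from Left: p·(-7) + (1−p)·1 = -8p + 1
  -p - 4 = -8p + 1  ⇒  7p = 5  ⇒  p = 5/7.
Set Rosa's expected payoff from Down equal to that from Up:
  Rosa's payoff to Down: q·(-7) + (1−q)·9 = -16q + 9
  Rosa's payoff to Up: q·0 + (1−q)·(-2) = 2q - 2
  -16q + 9 = 2q - 2  ⇒  -18q = -11  ⇒  q = 11/18.

p = 5/7, q = 11/18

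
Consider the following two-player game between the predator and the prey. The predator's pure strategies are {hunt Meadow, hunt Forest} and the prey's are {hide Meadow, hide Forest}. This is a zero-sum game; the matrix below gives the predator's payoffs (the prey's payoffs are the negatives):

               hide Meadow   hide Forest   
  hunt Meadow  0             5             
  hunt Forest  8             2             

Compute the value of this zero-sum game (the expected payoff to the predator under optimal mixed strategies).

Set the predator's expected payoff from hunt Meadow equal to that from hunt Forest:
  the predator's expected payoff from hunt Meadow: q·0 + (1−q)·5 = -5q + 5
  the predator's expected payoff from hunt Forest: q·8 + (1−q)·2 = 6q + 2
  -5q + 5 = 6q + 2  ⇒  -11q = -3  ⇒  q = 3/11.
The value is the predator's expected payoff against this mix (using hunt Meadow): (3/11)·0 + (8/11)·5 = 40/11.

v = 40/11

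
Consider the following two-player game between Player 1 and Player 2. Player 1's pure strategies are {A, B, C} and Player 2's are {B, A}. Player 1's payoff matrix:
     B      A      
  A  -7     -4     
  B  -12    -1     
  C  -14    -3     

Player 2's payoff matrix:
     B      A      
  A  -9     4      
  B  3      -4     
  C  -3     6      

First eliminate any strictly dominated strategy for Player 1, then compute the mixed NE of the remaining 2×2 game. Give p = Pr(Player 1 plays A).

Player 1's strategy C is strictly dominated by B: -12 > -14 and -1 > -3. Eliminate C.
Player 1's mix must leave Player 2 indifferent between B and A.
  Player 2's payoff to B: p·(-9) + (1−p)·3 = -12p + 3
  Player 2's payoff to A: p·4 + (1−p)·(-4) = 8p - 4
  -12p + 3 = 8p - 4  ⇒  -20p = -7  ⇒  p = 7/20.

p = 7/20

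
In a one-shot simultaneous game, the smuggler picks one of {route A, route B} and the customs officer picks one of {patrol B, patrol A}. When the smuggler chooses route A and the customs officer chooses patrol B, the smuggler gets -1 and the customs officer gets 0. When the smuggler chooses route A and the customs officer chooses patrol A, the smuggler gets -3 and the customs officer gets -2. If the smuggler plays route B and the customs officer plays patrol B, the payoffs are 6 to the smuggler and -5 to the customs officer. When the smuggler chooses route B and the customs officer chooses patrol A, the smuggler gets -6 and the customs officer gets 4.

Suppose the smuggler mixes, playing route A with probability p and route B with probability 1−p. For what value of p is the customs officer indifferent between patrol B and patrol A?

p = 9/11

The smuggler's mix must leave the customs officer indifferent between patrol B and patrol A.
  the customs officer's payoff to patrol B: p·0 + (1−p)·(-5) = 5p - 5
  the customs officer's payoff to patrol A: p·(-2) + (1−p)·4 = -6p + 4
  5p - 5 = -6p + 4  ⇒  11p = 9  ⇒  p = 9/11.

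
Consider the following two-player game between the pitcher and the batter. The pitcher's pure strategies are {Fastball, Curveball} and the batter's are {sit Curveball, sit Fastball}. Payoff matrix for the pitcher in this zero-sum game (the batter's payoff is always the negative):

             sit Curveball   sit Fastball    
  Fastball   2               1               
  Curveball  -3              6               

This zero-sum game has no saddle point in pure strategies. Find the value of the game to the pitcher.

v = 3/2

In a mixed equilibrium the pitcher is indifferent between Fastball and Curveball; this condition fixes q.
  the pitcher's payoff to Fastball: q·2 + (1−q)·1 = q + 1
  the pitcher's payoff to Curveball: q·(-3) + (1−q)·6 = -9q + 6
  q + 1 = -9q + 6  ⇒  10q = 5  ⇒  q = 1/2.
The value is the pitcher's expected payoff against this mix (using Fastball): (1/2)·2 + (1/2)·1 = 3/2.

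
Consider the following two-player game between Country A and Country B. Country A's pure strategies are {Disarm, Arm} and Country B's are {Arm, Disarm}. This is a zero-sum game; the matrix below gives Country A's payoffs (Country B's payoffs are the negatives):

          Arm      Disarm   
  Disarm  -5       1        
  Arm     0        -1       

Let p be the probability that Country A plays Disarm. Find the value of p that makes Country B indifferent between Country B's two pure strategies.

p = 1/7

Country B's indifference between Arm and Disarm determines Country A's mixing probability p:
  Country B's expected payoff from Arm: p·5 + (1−p)·0 = 5p
  Country B's expected payoff from Disarm: p·(-1) + (1−p)·1 = -2p + 1
  5p = -2p + 1  ⇒  7p = 1  ⇒  p = 1/7.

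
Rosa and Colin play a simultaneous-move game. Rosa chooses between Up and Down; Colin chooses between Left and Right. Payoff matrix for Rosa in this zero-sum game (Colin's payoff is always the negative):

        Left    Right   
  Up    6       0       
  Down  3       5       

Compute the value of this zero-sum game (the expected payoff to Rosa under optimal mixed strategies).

v = 15/4

Colin's mix must leave Rosa indifferent between Up and Down.
  Rosa's payoff from Up: q·6 + (1−q)·0 = 6q
  Rosa's payoff from Down: q·3 + (1−q)·5 = -2q + 5
  6q = -2q + 5  ⇒  8q = 5  ⇒  q = 5/8.
The value is Rosa's expected payoff against this mix (using Up): (5/8)·6 + (3/8)·0 = 15/4.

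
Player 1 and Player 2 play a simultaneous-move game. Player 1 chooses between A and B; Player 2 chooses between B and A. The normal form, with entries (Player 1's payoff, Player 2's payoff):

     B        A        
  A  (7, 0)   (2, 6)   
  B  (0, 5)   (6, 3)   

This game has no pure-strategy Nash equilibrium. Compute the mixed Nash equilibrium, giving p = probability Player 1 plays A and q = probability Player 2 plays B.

p = 1/4, q = 4/11

For Player 2 to be willing to mix, Player 2 must be indifferent between B and A, which pins down Player 1's mix.
  Player 2's payoff to B: p·0 + (1−p)·5 = -5p + 5
  Player 2's payoff to A: p·6 + (1−p)·3 = 3p + 3
  -5p + 5 = 3p + 3  ⇒  -8p = -2  ⇒  p = 1/4.
Player 1's indifference between A and B determines Player 2's mixing probability q:
  Player 1's payoff from A: q·7 + (1−q)·2 = 5q + 2
  Player 1's payoff from B: q·0 + (1−q)·6 = -6q + 6
  5q + 2 = -6q + 6  ⇒  11q = 4  ⇒  q = 4/11.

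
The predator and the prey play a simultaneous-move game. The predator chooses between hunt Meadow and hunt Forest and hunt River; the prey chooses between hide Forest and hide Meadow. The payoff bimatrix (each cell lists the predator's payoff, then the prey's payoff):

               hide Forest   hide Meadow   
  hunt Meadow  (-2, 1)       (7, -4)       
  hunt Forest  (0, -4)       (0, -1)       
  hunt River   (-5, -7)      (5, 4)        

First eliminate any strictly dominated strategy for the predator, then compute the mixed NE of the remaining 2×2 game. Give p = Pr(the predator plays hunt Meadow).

The predator's strategy hunt River is strictly dominated by hunt Meadow: -2 > -5 and 7 > 5. Eliminate hunt River.
For the prey to be willing to mix, the prey must be indifferent between hide Forest and hide Meadow, which pins down the predator's mix.
  the prey's expected payoff from hide Forest: p·1 + (1−p)·(-4) = 5p - 4
  the prey's expected payoff from hide Meadow: p·(-4) + (1−p)·(-1) = -3p - 1
  5p - 4 = -3p - 1  ⇒  8p = 3  ⇒  p = 3/8.

p = 3/8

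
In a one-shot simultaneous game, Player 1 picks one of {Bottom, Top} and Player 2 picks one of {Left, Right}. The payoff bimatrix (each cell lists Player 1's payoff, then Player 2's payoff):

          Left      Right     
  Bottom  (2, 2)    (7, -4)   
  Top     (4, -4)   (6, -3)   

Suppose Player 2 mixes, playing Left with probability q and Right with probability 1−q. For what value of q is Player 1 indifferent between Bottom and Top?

q = 1/3

Player 1's indifference between Bottom and Top determines Player 2's mixing probability q:
  Player 1's payoff to Bottom: q·2 + (1−q)·7 = -5q + 7
  Player 1's payoff to Top: q·4 + (1−q)·6 = -2q + 6
  -5q + 7 = -2q + 6  ⇒  -3q = -1  ⇒  q = 1/3.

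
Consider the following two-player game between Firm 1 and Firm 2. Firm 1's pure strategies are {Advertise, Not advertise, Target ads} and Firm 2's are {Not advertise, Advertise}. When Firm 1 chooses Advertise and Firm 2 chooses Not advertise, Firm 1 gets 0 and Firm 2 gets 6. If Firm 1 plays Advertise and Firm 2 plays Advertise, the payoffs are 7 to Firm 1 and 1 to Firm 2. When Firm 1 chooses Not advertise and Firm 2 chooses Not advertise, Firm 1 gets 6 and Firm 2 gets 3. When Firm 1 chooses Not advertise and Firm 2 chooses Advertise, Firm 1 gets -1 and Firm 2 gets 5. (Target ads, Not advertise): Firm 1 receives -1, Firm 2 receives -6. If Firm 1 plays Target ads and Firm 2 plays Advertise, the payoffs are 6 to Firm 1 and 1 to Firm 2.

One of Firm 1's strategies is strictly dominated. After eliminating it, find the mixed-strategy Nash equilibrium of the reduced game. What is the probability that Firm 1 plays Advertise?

Firm 1's strategy Target ads is strictly dominated by Advertise: 0 > -1 and 7 > 6. Eliminate Target ads.
Set Firm 2's expected payoff from Not advertise equal to that from Advertise:
  Firm 2's payoff to Not advertise: p·6 + (1−p)·3 = 3p + 3
  Firm 2's payoff to Advertise: p·1 + (1−p)·5 = -4p + 5
  3p + 3 = -4p + 5  ⇒  7p = 2  ⇒  p = 2/7.

p = 2/7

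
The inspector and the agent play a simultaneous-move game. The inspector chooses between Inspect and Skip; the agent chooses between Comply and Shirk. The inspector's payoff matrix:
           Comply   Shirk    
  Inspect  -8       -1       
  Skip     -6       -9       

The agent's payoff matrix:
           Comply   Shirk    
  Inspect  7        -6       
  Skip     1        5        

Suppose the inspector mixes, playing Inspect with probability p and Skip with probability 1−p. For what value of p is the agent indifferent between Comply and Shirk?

Set the agent's expected payoff from Comply equal to that from Shirk:
  the agent's payoff to Comply: p·7 + (1−p)·1 = 6p + 1
  the agent's payoff to Shirk: p·(-6) + (1−p)·5 = -11p + 5
  6p + 1 = -11p + 5  ⇒  17p = 4  ⇒  p = 4/17.

p = 4/17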